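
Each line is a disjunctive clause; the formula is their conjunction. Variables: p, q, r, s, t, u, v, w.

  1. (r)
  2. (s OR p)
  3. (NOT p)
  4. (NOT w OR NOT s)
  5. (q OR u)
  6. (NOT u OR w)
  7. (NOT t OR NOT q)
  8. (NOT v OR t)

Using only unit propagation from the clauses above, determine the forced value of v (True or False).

(r) stands alone — r = True.
Unit clause (NOT p) sets p = False.
From (s OR p) and p = False: s = True.
(NOT w OR NOT s) with s = True leaves only NOT w, so w = False.
(NOT u OR w) with w = False leaves only NOT u, so u = False.
(u OR q): since u = False, the clause reduces to (q). q = True.
From (NOT q OR NOT t) and q = True: t = False.
In (NOT v OR t), t is now false; NOT v must hold, so v = False.

False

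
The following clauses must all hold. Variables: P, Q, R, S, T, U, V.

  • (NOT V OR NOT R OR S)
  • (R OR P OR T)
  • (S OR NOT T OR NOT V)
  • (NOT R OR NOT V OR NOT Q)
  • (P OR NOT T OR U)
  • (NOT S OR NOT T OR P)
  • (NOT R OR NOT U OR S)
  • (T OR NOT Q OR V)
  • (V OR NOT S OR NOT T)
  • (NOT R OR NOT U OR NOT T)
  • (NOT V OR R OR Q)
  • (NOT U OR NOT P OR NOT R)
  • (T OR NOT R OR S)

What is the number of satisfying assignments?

25

Split on R, then T.
  R=T, T=T: remaining (P,Q,S,U,V) ∈ {(T,F,F,F,F); (T,F,T,F,T); (T,T,F,F,F)} — 3.
  R=T, T=F: V free; 3 ways for (P,Q,S,U) × 2^1 = 6.
  R=F, T=T: 8 of the 32 assignments to (P,Q,S,U,V) work.
  R=F, T=F: S, U free; 2 ways for (P,Q,V) × 2^2 = 8.
Total: 3 + 6 + 8 + 8 = 25.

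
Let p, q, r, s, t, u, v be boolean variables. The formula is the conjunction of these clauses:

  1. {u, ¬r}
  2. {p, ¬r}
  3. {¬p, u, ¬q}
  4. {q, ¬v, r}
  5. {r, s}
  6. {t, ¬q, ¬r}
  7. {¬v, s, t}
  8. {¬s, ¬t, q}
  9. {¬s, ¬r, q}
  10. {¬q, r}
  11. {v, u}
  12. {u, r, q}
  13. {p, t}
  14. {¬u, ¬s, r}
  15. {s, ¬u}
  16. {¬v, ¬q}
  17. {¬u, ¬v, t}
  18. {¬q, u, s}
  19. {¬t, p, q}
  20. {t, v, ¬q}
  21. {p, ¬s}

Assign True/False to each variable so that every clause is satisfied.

p=T, q=T, r=T, s=T, t=T, u=T, v=F

Check each clause:
  1. {¬r, u} — u is true.
  2. {¬r, p} — p is true.
  3. {¬p, u, ¬q} — u is true.
  4. {¬v, r, q} — ¬v is true.
  5. {s, r} — r is true.
  6. {¬r, t, ¬q} — t is true.
  7. {s, t, ¬v} — ¬v is true.
  8. {q, ¬s, ¬t} — q is true.
  9. {¬s, q, ¬r} — q is true.
  10. {¬q, r} — r is true.
  11. {u, v} — u is true.
  12. {q, r, u} — q is true.
  13. {t, p} — p is true.
  14. {¬s, ¬u, r} — r is true.
  15. {¬u, s} — s is true.
  16. {¬v, ¬q} — ¬v is true.
  17. {¬v, t, ¬u} — ¬v is true.
  18. {¬q, u, s} — s is true.
  19. {¬t, p, q} — p is true.
  20. {v, t, ¬q} — t is true.
  21. {¬s, p} — p is true.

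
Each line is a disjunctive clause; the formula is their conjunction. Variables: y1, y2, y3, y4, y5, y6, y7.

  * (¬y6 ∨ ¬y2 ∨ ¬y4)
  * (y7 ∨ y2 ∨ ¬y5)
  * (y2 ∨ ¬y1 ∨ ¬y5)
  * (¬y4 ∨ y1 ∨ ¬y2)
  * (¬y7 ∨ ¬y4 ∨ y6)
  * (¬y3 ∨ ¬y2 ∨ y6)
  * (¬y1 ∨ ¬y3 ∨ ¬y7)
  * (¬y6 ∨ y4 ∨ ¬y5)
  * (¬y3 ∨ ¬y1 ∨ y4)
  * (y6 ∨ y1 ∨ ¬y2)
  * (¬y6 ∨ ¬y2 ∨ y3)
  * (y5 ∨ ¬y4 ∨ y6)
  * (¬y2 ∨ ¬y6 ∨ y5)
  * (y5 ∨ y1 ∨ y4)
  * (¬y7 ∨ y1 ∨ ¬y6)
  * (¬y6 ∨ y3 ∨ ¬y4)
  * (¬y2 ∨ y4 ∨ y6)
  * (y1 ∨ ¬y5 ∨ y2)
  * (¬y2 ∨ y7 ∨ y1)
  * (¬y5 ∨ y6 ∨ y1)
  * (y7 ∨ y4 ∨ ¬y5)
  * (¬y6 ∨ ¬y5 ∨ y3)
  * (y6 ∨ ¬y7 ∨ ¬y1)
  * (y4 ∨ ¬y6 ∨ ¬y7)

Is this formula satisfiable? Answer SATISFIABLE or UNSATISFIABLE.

SATISFIABLE

Try y1 = False.
Try y2 = False.
  then y5 is forced to False.
  then y4 is forced to True.
  then y6 is forced to True.
  then y7 is forced to False.
  then y3 is forced to True.
Every clause has at least one true literal under this assignment.
So y1=False, y2=False, y3=True, y4=True, y5=False, y6=True, y7=False is a satisfying assignment.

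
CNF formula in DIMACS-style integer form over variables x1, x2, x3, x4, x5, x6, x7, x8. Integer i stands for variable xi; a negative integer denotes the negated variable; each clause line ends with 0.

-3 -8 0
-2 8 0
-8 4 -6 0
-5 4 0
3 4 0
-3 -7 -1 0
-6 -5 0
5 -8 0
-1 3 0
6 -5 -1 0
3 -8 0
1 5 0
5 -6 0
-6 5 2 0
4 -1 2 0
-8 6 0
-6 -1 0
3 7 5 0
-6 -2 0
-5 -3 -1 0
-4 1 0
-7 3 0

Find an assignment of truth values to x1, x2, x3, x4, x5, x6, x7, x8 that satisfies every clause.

Set x1 = True and propagate.
  then x3 is forced to True.
  then x8 is forced to False.
  then x2 is forced to False.
  then x7 is forced to False.
  then x4 is forced to True.
  then x6 is forced to False.
  then x5 is forced to False.
Every clause has at least one true literal under this assignment.
Check each clause:
  1. (¬x8 ∨ ¬x3) — ¬x8 is true.
  2. (x8 ∨ ¬x2) — ¬x2 is true.
  3. (¬x8 ∨ ¬x6 ∨ x4) — ¬x8 is true.
  4. (x4 ∨ ¬x5) — ¬x5 is true.
  5. (x4 ∨ x3) — x3 is true.
  6. (¬x3 ∨ ¬x7 ∨ ¬x1) — ¬x7 is true.
  7. (¬x6 ∨ ¬x5) — ¬x6 is true.
  8. (x5 ∨ ¬x8) — ¬x8 is true.
  9. (¬x1 ∨ x3) — x3 is true.
  10. (¬x5 ∨ ¬x1 ∨ x6) — ¬x5 is true.
  11. (¬x8 ∨ x3) — ¬x8 is true.
  12. (x5 ∨ x1) — x1 is true.
  13. (¬x6 ∨ x5) — ¬x6 is true.
  14. (x5 ∨ x2 ∨ ¬x6) — ¬x6 is true.
  15. (x4 ∨ ¬x1 ∨ x2) — x4 is true.
  16. (x6 ∨ ¬x8) — ¬x8 is true.
  17. (¬x6 ∨ ¬x1) — ¬x6 is true.
  18. (x3 ∨ x7 ∨ x5) — x3 is true.
  19. (¬x2 ∨ ¬x6) — ¬x6 is true.
  20. (¬x5 ∨ ¬x3 ∨ ¬x1) — ¬x5 is true.
  21. (¬x4 ∨ x1) — x1 is true.
  22. (¬x7 ∨ x3) — ¬x7 is true.

x1 = T, x2 = F, x3 = T, x4 = T, x5 = F, x6 = F, x7 = F, x8 = F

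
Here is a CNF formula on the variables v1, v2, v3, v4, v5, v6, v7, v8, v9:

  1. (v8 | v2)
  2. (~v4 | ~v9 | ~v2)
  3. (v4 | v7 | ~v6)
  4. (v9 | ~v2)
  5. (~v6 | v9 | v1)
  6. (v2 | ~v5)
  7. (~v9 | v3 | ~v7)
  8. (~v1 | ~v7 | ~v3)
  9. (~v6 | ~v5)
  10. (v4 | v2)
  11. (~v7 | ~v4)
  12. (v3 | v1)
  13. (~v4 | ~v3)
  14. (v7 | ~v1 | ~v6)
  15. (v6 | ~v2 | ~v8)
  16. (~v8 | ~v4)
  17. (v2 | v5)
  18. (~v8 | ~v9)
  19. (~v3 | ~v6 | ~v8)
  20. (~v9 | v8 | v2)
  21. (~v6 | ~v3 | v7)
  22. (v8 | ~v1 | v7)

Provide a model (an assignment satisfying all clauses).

v1=F, v2=T, v3=T, v4=F, v5=F, v6=T, v7=T, v8=F, v9=T

Branch on v1: take v1 = False.
  then v3 is forced to True.
  then v4 is forced to False.
  then v2 is forced to True.
  then v9 is forced to True.
  then v8 is forced to False.
Set v5 = False and propagate.
For the remaining variables, v6 = True, v7 = True works.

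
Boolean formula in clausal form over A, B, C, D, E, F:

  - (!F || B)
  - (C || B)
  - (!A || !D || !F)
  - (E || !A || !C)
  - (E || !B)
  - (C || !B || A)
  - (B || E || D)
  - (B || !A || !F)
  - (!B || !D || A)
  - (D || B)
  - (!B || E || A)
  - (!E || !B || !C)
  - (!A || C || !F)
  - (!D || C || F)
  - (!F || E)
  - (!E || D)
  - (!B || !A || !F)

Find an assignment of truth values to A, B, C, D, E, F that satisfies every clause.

A = F  B = F  C = T  D = T  E = F  F = F

Try A = False.
Set B = False and propagate.
  then F is forced to False.
  then C is forced to True.
  then D is forced to True.
E is now unconstrained; take E = False.
Every clause has at least one true literal under this assignment.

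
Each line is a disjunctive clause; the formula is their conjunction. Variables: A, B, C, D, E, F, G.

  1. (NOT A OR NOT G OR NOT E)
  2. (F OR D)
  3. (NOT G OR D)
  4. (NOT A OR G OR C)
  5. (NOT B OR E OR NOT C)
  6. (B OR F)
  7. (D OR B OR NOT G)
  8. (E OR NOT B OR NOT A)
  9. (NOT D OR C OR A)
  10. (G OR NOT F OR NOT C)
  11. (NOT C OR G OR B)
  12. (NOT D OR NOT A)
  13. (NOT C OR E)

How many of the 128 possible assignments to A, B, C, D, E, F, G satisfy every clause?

8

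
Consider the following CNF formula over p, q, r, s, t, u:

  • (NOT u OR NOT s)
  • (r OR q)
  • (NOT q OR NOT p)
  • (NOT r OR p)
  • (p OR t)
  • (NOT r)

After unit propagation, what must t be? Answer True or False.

(NOT r) stands alone — r = False.
(r OR q) with r = False leaves only q, so q = True.
From (NOT p OR NOT q) and q = True: p = False.
(t OR p) with p = False leaves only t, so t = True.

True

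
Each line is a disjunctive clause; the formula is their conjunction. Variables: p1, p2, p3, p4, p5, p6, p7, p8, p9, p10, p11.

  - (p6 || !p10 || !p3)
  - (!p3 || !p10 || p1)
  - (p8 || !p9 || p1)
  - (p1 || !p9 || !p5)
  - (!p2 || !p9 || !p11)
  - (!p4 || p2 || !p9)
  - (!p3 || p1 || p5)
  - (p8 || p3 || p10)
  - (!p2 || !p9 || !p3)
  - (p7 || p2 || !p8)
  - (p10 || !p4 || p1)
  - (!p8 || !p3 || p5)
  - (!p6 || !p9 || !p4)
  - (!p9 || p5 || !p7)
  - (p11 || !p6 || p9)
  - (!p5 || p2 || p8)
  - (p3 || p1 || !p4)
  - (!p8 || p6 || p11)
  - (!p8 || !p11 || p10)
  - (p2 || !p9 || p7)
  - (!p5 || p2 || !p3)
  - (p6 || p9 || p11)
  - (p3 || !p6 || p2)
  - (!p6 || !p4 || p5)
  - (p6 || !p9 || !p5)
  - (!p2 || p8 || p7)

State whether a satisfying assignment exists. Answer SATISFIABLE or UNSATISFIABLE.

SATISFIABLE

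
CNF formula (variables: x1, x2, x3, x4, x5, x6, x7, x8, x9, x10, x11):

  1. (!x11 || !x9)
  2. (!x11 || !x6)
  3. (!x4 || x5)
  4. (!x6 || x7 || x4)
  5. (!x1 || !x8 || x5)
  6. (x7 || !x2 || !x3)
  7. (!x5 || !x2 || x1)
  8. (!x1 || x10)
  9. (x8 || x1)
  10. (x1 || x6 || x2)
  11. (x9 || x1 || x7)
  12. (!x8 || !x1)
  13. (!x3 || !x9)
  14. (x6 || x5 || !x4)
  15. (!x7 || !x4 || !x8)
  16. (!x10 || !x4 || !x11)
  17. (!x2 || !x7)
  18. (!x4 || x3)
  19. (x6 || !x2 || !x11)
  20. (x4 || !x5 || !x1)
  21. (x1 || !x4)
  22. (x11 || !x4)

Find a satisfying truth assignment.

x1=T, x2=F, x3=T, x4=F, x5=F, x6=F, x7=T, x8=F, x9=F, x10=T, x11=F

Check each clause:
  1. (!x11 || !x9) — !x11 is true.
  2. (!x11 || !x6) — !x6 is true.
  3. (!x4 || x5) — !x4 is true.
  4. (!x6 || x7 || x4) — !x6 is true.
  5. (x5 || !x8 || !x1) — !x8 is true.
  6. (!x3 || x7 || !x2) — !x2 is true.
  7. (!x2 || x1 || !x5) — x1 is true.
  8. (x10 || !x1) — x10 is true.
  9. (x1 || x8) — x1 is true.
  10. (x2 || x6 || x1) — x1 is true.
  11. (x7 || x9 || x1) — x1 is true.
  12. (!x1 || !x8) — !x8 is true.
  13. (!x3 || !x9) — !x9 is true.
  14. (!x4 || x5 || x6) — !x4 is true.
  15. (!x4 || !x7 || !x8) — !x8 is true.
  16. (!x10 || !x11 || !x4) — !x4 is true.
  17. (!x7 || !x2) — !x2 is true.
  18. (!x4 || x3) — x3 is true.
  19. (x6 || !x2 || !x11) — !x11 is true.
  20. (!x1 || !x5 || x4) — !x5 is true.
  21. (x1 || !x4) — x1 is true.
  22. (x11 || !x4) — !x4 is true.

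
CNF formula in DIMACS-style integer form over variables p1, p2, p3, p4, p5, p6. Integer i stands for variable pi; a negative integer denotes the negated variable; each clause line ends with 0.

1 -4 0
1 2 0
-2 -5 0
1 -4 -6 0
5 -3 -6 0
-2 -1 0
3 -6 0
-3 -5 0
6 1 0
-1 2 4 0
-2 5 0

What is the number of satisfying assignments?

Satisfying assignments:
  p1=1 p2=0 p3=0 p4=1 p5=0 p6=0
  p1=1 p2=0 p3=0 p4=1 p5=1 p6=0
  p1=1 p2=0 p3=1 p4=1 p5=0 p6=0
That's 3 in total.

3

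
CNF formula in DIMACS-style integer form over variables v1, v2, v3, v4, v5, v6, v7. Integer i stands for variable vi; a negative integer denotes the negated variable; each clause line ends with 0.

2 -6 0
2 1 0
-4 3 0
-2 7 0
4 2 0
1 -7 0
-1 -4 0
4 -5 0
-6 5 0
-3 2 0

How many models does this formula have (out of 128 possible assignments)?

The models are:
  v1=1 v2=1 v3=0 v4=0 v5=0 v6=0 v7=1
  v1=1 v2=1 v3=1 v4=0 v5=0 v6=0 v7=1
Count: 2.

2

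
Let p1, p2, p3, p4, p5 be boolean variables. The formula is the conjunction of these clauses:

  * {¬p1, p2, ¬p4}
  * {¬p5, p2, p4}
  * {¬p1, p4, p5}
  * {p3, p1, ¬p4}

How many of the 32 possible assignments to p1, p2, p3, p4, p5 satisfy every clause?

16

Case analysis on p4 and p1:
  p4=T, p1=T: remaining (p2,p3,p5) ∈ {(T,F,F); (T,F,T); (T,T,F); (T,T,T)} — 4.
  p4=T, p1=F: remaining (p2,p3,p5) ∈ {(F,T,F); (F,T,T); (T,T,F); (T,T,T)} — 4.
  p4=F, p1=T: remaining (p2,p3,p5) ∈ {(T,F,T); (T,T,T)} — 2.
  p4=F, p1=F: p3 free; 3 ways for (p2,p5) × 2^1 = 6.
Total: 4 + 4 + 2 + 6 = 16.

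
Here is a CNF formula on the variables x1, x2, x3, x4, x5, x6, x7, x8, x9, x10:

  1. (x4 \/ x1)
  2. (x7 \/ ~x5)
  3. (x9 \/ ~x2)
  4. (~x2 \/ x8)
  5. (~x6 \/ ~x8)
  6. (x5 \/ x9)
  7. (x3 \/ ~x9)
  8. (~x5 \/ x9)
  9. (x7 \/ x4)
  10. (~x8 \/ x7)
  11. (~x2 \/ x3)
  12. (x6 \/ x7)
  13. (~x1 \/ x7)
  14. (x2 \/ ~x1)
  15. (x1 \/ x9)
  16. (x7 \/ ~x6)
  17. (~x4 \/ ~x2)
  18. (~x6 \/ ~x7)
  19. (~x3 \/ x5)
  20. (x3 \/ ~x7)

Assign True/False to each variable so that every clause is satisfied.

x1 = F, x2 = F, x3 = T, x4 = T, x5 = T, x6 = F, x7 = T, x8 = T, x9 = T, x10 = F

Check each clause:
  1. (x1 \/ x4) — x4 is true.
  2. (~x5 \/ x7) — x7 is true.
  3. (x9 \/ ~x2) — x9 is true.
  4. (~x2 \/ x8) — x8 is true.
  5. (~x6 \/ ~x8) — ~x6 is true.
  6. (x5 \/ x9) — x9 is true.
  7. (~x9 \/ x3) — x3 is true.
  8. (~x5 \/ x9) — x9 is true.
  9. (x7 \/ x4) — x4 is true.
  10. (~x8 \/ x7) — x7 is true.
  11. (~x2 \/ x3) — x3 is true.
  12. (x6 \/ x7) — x7 is true.
  13. (~x1 \/ x7) — ~x1 is true.
  14. (~x1 \/ x2) — ~x1 is true.
  15. (x9 \/ x1) — x9 is true.
  16. (x7 \/ ~x6) — ~x6 is true.
  17. (~x2 \/ ~x4) — ~x2 is true.
  18. (~x6 \/ ~x7) — ~x6 is true.
  19. (x5 \/ ~x3) — x5 is true.
  20. (~x7 \/ x3) — x3 is true.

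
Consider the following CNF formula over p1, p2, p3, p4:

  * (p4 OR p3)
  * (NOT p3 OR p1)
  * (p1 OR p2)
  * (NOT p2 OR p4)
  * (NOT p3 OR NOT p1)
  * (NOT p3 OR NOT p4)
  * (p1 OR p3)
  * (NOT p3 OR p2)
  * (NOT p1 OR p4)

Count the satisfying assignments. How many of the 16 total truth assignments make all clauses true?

2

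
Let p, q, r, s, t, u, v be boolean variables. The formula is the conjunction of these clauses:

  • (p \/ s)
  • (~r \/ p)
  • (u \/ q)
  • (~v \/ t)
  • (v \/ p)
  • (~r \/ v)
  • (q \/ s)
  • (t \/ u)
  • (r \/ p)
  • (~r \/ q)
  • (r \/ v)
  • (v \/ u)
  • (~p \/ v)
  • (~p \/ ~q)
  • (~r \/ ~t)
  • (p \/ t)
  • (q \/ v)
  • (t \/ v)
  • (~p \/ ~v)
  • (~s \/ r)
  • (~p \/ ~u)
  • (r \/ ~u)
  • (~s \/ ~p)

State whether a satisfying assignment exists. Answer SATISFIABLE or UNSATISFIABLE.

p = True:
  propagation gives v=True; an empty clause results — contradiction.
p = False:
  propagation gives s=True, r=False; an empty clause results — contradiction.
Every branch closes, so no satisfying assignment exists.

UNSATISFIABLE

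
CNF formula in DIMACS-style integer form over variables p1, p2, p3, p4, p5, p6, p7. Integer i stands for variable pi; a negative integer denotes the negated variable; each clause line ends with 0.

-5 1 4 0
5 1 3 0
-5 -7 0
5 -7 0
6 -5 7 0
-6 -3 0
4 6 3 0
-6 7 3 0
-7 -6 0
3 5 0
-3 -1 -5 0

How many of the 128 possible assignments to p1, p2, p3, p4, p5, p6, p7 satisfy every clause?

8

Case analysis on p5 and p3:
  p5=T, p3=T: a clause becomes empty — 0.
  p5=T, p3=F: a clause becomes empty — 0.
  p5=F, p3=T: forces p6=F; p7=F; p1, p2, p4 free → 2^3 = 8.
  p5=F, p3=F: a clause becomes empty — 0.
Total: 0 + 0 + 8 + 0 = 8.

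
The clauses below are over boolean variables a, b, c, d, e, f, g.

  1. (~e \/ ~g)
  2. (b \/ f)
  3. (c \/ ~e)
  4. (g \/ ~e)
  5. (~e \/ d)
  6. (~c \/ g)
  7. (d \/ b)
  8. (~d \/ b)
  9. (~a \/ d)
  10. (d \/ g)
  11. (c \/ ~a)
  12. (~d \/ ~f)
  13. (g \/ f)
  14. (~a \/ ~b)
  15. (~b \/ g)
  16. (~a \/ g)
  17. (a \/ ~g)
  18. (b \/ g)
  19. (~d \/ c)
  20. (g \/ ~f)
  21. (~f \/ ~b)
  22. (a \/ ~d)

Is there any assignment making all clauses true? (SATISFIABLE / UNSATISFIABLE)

g = True:
  propagation gives e=False, a=True, d=True, b=True; an empty clause results — contradiction.
g = False:
  propagation gives e=False, c=False, d=True; an empty clause results — contradiction.
Every branch closes, so no satisfying assignment exists.

UNSATISFIABLE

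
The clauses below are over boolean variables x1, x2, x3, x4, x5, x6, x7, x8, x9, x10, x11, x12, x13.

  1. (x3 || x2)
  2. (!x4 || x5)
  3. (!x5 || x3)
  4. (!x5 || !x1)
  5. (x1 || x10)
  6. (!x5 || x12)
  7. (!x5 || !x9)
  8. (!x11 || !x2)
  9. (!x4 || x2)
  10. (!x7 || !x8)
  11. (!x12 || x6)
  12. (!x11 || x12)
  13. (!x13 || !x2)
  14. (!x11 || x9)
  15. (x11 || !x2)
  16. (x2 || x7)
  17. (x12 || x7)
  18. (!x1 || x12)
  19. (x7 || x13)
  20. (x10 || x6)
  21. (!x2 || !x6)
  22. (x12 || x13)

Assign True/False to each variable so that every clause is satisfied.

Pure literal: x3 appears only positively; assign x3 = True.
x4 occurs only negated in the remaining clauses — set x4 = False.
Branch on x1: take x1 = True.
  then x5 is forced to False.
  then x12 is forced to True.
  then x6 is forced to True.
  then x2 is forced to False.
  then x7 is forced to True.
  then x8 is forced to False.
For the remaining variables, x9 = True, x10 = False, x11 = True, x13 = False works.

x1 = 1, x2 = 0, x3 = 1, x4 = 0, x5 = 0, x6 = 1, x7 = 1, x8 = 0, x9 = 1, x10 = 0, x11 = 1, x12 = 1, x13 = 0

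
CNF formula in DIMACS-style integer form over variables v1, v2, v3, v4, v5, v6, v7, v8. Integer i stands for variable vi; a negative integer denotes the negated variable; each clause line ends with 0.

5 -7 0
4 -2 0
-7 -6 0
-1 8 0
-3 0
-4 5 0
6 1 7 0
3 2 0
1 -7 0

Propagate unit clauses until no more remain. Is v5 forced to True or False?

(~v3) is a unit clause: v3 = False.
From (v2 | v3) and v3 = False: v2 = True.
In (~v2 | v4), ~v2 is now false; v4 must hold, so v4 = True.
(~v4 | v5) with v4 = True leaves only v5, so v5 = True.

True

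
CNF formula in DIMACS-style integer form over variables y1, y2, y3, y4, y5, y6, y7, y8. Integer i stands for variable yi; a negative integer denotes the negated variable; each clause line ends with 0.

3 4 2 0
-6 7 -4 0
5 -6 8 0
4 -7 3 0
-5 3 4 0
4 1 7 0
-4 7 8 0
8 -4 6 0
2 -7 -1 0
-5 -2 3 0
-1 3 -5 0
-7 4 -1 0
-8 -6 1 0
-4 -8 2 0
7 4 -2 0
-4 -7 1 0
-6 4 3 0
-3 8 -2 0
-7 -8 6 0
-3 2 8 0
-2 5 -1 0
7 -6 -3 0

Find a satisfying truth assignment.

y1=F, y2=T, y3=F, y4=T, y5=F, y6=F, y7=F, y8=T

Try y1 = False.
Try y2 = True.
Try y3 = False.
  then y5 is forced to False.
For the remaining variables, y4 = True, y6 = False, y7 = False, y8 = True works.
Every clause has at least one true literal under this assignment.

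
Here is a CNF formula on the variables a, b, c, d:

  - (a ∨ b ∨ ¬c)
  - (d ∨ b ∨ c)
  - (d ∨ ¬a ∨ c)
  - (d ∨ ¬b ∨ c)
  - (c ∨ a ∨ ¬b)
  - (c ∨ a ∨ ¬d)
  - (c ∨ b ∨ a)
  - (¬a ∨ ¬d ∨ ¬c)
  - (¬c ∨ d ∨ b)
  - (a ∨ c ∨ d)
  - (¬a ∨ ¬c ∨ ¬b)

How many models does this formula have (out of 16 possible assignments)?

The models are:
  a=0 b=1 c=1 d=0
  a=0 b=1 c=1 d=1
  a=1 b=0 c=0 d=1
  a=1 b=1 c=0 d=1
That's 4 in total.

4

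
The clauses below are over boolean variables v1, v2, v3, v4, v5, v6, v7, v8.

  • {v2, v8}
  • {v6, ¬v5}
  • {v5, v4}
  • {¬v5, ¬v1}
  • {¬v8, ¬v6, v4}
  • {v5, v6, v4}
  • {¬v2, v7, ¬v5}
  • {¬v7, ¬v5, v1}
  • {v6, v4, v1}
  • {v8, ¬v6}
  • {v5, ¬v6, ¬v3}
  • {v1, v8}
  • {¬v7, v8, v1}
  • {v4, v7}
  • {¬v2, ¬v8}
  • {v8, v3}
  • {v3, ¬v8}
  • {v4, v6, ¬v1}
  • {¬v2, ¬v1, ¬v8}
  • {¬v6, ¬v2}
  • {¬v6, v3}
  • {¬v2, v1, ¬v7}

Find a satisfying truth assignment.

v1=False, v2=False, v3=True, v4=True, v5=False, v6=False, v7=False, v8=True

Check each clause:
  1. {v2, v8} — v8 is true.
  2. {¬v5, v6} — ¬v5 is true.
  3. {v4, v5} — v4 is true.
  4. {¬v1, ¬v5} — ¬v5 is true.
  5. {¬v8, v4, ¬v6} — ¬v6 is true.
  6. {v6, v4, v5} — v4 is true.
  7. {¬v2, ¬v5, v7} — ¬v5 is true.
  8. {v1, ¬v7, ¬v5} — ¬v5 is true.
  9. {v1, v4, v6} — v4 is true.
  10. {¬v6, v8} — v8 is true.
  11. {¬v6, v5, ¬v3} — ¬v6 is true.
  12. {v1, v8} — v8 is true.
  13. {¬v7, v1, v8} — v8 is true.
  14. {v7, v4} — v4 is true.
  15. {¬v2, ¬v8} — ¬v2 is true.
  16. {v3, v8} — v8 is true.
  17. {¬v8, v3} — v3 is true.
  18. {¬v1, v6, v4} — v4 is true.
  19. {¬v2, ¬v1, ¬v8} — ¬v1 is true.
  20. {¬v2, ¬v6} — ¬v6 is true.
  21. {v3, ¬v6} — ¬v6 is true.
  22. {¬v2, ¬v7, v1} — ¬v7 is true.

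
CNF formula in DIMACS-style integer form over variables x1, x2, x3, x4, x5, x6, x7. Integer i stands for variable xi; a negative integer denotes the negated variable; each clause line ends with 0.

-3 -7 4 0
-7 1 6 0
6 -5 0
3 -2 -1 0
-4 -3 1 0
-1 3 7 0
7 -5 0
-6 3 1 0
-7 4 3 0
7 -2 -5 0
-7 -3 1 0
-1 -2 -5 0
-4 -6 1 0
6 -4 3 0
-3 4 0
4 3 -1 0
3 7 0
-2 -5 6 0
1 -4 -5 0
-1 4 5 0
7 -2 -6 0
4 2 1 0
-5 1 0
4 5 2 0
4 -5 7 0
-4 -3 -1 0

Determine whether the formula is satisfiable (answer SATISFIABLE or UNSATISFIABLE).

Set x1 = True and propagate.
Try x2 = False.
Branch on x3: take x3 = False.
  then x7 is forced to True.
  then x4 is forced to True.
  then x6 is forced to True.
x5 is now unconstrained; take x5 = True.
So x1=1  x2=0  x3=0  x4=1  x5=1  x6=1  x7=1 is a satisfying assignment.

SATISFIABLE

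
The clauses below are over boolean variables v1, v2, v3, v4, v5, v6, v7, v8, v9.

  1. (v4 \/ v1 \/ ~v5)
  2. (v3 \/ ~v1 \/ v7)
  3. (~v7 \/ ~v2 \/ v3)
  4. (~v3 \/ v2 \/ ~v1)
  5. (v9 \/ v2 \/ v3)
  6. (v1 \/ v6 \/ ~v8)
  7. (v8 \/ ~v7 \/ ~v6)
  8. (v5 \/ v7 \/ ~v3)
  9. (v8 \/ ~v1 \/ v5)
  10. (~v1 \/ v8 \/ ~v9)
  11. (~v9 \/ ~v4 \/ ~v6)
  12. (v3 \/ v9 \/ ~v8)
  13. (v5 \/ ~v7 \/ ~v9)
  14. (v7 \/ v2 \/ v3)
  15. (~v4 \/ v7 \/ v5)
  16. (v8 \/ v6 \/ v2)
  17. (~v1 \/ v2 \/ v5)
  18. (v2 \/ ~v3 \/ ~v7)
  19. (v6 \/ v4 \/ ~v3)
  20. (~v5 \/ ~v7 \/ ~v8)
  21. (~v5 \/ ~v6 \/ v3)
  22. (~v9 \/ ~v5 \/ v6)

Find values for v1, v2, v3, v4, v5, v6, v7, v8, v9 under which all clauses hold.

v1 = False  v2 = True  v3 = True  v4 = True  v5 = True  v6 = True  v7 = False  v8 = True  v9 = False

Check each clause:
  1. (~v5 \/ v4 \/ v1) — v4 is true.
  2. (~v1 \/ v3 \/ v7) — v3 is true.
  3. (v3 \/ ~v7 \/ ~v2) — ~v7 is true.
  4. (~v1 \/ ~v3 \/ v2) — v2 is true.
  5. (v3 \/ v9 \/ v2) — v2 is true.
  6. (v1 \/ ~v8 \/ v6) — v6 is true.
  7. (~v6 \/ ~v7 \/ v8) — v8 is true.
  8. (v7 \/ v5 \/ ~v3) — v5 is true.
  9. (v5 \/ ~v1 \/ v8) — v8 is true.
  10. (v8 \/ ~v1 \/ ~v9) — v8 is true.
  11. (~v4 \/ ~v6 \/ ~v9) — ~v9 is true.
  12. (~v8 \/ v3 \/ v9) — v3 is true.
  13. (~v9 \/ v5 \/ ~v7) — ~v7 is true.
  14. (v7 \/ v2 \/ v3) — v2 is true.
  15. (~v4 \/ v7 \/ v5) — v5 is true.
  16. (v2 \/ v8 \/ v6) — v8 is true.
  17. (v5 \/ v2 \/ ~v1) — v2 is true.
  18. (v2 \/ ~v3 \/ ~v7) — ~v7 is true.
  19. (v6 \/ v4 \/ ~v3) — v4 is true.
  20. (~v8 \/ ~v5 \/ ~v7) — ~v7 is true.
  21. (~v6 \/ v3 \/ ~v5) — v3 is true.
  22. (~v5 \/ ~v9 \/ v6) — v6 is true.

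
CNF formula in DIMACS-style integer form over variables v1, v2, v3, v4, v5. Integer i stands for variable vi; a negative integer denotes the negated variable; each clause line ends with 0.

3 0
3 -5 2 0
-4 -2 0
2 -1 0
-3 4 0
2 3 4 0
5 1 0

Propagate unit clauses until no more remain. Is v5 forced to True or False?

True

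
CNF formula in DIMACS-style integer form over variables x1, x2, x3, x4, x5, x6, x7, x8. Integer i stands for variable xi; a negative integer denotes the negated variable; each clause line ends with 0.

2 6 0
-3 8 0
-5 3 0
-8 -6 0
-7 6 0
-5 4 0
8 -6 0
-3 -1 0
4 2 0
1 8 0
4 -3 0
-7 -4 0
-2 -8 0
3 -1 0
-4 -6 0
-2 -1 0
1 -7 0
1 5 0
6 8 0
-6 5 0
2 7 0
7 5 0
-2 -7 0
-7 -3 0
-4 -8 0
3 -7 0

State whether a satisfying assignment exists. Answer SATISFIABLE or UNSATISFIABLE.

UNSATISFIABLE

x7 = True:
  propagation gives x6=True, x8=False; an empty clause results — contradiction.
x7 = False:
  propagation gives x2=True, x8=False, x3=False, x5=False; an empty clause results — contradiction.
Every branch closes, so no satisfying assignment exists.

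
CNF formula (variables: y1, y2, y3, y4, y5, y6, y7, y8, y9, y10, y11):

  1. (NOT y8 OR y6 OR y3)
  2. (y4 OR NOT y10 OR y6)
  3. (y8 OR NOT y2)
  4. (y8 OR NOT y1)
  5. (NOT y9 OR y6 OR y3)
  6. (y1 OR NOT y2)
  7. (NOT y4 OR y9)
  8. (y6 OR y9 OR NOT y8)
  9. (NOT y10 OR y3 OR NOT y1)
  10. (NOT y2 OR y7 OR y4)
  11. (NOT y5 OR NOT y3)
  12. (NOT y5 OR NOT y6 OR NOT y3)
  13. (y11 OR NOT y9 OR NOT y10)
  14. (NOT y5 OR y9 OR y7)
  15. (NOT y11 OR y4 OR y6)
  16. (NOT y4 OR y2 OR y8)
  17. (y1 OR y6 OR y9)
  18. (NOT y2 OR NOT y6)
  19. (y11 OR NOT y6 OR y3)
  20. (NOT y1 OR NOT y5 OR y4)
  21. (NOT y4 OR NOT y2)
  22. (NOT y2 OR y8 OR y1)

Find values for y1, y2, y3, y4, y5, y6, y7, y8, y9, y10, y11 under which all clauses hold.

y1=False, y2=False, y3=True, y4=False, y5=False, y6=True, y7=True, y8=True, y9=False, y10=False, y11=False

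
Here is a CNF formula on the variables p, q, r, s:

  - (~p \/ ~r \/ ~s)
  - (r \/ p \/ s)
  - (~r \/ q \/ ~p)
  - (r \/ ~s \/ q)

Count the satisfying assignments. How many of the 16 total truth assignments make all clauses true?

9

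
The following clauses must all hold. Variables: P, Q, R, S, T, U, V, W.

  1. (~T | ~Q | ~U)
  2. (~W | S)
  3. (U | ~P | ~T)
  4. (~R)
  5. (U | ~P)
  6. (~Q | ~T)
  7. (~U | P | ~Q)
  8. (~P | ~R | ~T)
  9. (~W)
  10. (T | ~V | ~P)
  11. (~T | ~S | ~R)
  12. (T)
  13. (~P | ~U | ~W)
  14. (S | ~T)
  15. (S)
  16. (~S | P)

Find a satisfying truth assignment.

Unit propagation: (~R) forces R = False.
The clause (~W) is unit: W must be False.
The clause (T) is unit: T must be True.
The clause (~Q) is unit: Q must be False.
The clause (S) is unit: S must be True.
The clause (P) is unit: P must be True.
Unit propagation: (U) forces U = True.
V is now unconstrained; take V = True.

P = True, Q = False, R = False, S = True, T = True, U = True, V = True, W = False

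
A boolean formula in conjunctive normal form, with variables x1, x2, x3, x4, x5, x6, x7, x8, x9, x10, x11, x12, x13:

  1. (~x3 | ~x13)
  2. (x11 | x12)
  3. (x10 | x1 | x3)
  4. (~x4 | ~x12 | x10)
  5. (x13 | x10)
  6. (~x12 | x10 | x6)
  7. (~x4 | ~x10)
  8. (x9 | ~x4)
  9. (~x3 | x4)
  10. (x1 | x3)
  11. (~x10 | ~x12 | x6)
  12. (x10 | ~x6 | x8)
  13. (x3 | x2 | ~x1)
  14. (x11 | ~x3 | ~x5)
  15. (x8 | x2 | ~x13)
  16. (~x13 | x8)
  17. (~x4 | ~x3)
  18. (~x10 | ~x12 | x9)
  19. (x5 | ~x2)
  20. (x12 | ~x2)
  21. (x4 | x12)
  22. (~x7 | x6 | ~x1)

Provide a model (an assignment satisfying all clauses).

x7 occurs only negated in the remaining clauses — set x7 = False.
x8 occurs only positively in the remaining clauses — set x8 = True.
Branch on x1: take x1 = True.
Try x2 = True.
  then x5 is forced to True.
  then x12 is forced to True.
For the remaining variables, x3 = False, x4 = False, x6 = True, x9 = True, x10 = False, x11 = False, x13 = True works.

x1=True, x2=True, x3=False, x4=False, x5=True, x6=True, x7=False, x8=True, x9=True, x10=False, x11=False, x12=True, x13=True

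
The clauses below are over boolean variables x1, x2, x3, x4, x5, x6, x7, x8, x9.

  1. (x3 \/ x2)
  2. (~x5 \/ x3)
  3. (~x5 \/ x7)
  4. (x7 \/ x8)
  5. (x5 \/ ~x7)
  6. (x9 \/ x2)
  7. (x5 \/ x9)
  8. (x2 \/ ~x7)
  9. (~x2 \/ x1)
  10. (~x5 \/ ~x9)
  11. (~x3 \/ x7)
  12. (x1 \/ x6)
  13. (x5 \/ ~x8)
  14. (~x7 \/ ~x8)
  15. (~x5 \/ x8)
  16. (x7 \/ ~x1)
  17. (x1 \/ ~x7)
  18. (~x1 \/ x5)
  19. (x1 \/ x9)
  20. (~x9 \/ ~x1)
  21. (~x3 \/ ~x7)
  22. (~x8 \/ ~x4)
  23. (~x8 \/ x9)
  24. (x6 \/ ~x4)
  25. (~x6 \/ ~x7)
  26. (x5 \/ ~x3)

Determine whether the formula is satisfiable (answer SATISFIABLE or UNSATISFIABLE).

UNSATISFIABLE

x7 = True:
  propagation gives x5=True, x3=True; an empty clause results — contradiction.
x7 = False:
  propagation gives x5=False, x8=True; an empty clause results — contradiction.
Every branch closes, so no satisfying assignment exists.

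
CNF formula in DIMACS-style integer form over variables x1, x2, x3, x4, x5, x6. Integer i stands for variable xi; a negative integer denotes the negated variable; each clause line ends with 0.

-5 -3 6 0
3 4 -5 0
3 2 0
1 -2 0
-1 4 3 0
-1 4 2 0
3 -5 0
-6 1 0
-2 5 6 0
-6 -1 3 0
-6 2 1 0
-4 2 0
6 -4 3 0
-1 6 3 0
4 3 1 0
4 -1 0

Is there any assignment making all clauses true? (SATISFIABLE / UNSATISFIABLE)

Branch on x1: take x1 = False.
  then x2 is forced to False.
  then x3 is forced to True.
  then x6 is forced to False.
  then x5 is forced to False.
  then x4 is forced to False.
Every clause has at least one true literal under this assignment.
So x1=0, x2=0, x3=1, x4=0, x5=0, x6=0 is a satisfying assignment.

SATISFIABLE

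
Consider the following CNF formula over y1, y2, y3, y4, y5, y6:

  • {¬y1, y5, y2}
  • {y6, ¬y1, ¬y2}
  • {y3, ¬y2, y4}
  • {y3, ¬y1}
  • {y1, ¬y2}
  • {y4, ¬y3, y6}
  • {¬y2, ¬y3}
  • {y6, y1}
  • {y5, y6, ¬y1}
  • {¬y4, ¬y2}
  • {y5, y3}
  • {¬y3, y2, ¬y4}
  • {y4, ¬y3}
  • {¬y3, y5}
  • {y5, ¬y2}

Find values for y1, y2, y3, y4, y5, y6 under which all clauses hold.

y1 = 0, y2 = 0, y3 = 0, y4 = 0, y5 = 1, y6 = 1

Pure literal: y5 appears only positively; assign y5 = True.
y6 occurs only positively in the remaining clauses — set y6 = True.
Branch on y1: take y1 = False.
  then y2 is forced to False.
Branch on y3: take y3 = False.
y4 is now unconstrained; take y4 = False.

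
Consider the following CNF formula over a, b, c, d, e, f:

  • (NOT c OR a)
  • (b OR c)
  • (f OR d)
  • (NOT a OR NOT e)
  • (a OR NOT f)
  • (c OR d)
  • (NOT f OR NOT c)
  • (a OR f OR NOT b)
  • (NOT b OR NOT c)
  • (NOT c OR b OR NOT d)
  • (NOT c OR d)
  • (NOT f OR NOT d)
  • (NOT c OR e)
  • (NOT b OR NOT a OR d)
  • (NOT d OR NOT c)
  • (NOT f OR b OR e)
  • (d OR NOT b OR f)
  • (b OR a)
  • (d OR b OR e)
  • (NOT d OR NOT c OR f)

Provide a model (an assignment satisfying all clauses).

a=True, b=True, c=False, d=True, e=False, f=False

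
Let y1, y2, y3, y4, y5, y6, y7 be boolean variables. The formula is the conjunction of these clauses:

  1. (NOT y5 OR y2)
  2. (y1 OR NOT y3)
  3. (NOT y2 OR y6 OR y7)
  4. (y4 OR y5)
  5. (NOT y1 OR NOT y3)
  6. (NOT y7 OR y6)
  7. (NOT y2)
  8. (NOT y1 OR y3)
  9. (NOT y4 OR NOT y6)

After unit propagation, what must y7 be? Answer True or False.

False

Unit clause (NOT y2) sets y2 = False.
From (NOT y5 OR y2) and y2 = False: y5 = False.
In (y4 OR y5), y5 is now false; y4 must hold, so y4 = True.
From (NOT y4 OR NOT y6) and y4 = True: y6 = False.
(NOT y7 OR y6): since y6 = False, the clause reduces to (NOT y7). y7 = False.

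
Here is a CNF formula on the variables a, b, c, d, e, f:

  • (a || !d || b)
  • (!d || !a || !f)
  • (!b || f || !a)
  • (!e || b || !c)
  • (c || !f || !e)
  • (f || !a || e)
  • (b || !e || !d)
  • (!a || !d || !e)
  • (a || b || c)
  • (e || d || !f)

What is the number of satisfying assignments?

Split on a, then e.
  a=1, e=1: remaining (b,c,d,f) ∈ {(0,0,0,0); (1,1,0,1)} — 2.
  a=1, e=0: a clause becomes empty — 0.
  a=0, e=1: d free; 3 ways for (b,c,f) × 2^1 = 6.
  a=0, e=0: 7 of the 16 assignments to (b,c,d,f) work.
Total: 2 + 0 + 6 + 7 = 15.

15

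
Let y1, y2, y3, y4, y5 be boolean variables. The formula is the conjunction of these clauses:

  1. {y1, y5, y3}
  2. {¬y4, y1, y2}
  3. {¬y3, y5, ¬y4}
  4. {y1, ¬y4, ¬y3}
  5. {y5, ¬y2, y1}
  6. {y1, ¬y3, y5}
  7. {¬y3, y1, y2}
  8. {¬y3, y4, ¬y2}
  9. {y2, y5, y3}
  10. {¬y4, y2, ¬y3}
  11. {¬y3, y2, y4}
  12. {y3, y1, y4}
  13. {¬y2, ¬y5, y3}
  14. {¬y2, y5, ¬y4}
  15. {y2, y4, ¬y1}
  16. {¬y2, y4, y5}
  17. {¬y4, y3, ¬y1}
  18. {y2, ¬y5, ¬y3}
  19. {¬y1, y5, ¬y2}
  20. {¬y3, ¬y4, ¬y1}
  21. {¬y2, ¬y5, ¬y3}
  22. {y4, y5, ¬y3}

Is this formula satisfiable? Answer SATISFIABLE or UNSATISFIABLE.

y3 = True:
  y2 = True:
    propagation gives y4=True, y5=True; an empty clause results — contradiction.
  y2 = False:
    propagation gives y1=True, y4=False; an empty clause results — contradiction.
y3 = False:
  y2 = True:
    propagation gives y5=False, y1=True; an empty clause results — contradiction.
  y2 = False:
    y1 = True:
      propagation gives y4=True; contradiction.
    y1 = False:
      propagation gives y4=False; contradiction.
Every branch closes, so no satisfying assignment exists.

UNSATISFIABLE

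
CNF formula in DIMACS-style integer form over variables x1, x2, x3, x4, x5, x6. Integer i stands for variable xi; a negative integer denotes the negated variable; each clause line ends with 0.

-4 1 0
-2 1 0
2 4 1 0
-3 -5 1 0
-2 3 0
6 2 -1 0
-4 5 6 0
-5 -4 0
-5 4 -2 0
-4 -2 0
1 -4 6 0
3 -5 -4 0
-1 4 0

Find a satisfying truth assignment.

x1=True  x2=False  x3=False  x4=True  x5=False  x6=True

x6 occurs only positively in the remaining clauses — set x6 = True.
Try x1 = True.
  then x4 is forced to True.
  then x5 is forced to False.
  then x2 is forced to False.
x3 is now unconstrained; take x3 = False.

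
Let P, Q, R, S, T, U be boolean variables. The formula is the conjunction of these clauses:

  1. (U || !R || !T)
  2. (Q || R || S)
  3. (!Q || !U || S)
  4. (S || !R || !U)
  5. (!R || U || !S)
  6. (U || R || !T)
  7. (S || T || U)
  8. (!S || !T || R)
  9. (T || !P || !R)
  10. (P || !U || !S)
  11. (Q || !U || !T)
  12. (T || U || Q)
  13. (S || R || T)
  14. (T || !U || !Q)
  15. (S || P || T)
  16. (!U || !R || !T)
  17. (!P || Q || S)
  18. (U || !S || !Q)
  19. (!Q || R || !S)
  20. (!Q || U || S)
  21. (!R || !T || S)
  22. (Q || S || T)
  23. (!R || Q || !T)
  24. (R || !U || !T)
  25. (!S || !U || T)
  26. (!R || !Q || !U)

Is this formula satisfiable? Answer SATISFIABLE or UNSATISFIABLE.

UNSATISFIABLE

S = True:
  U = True:
    propagation gives P=True, T=True, R=True; an empty clause results — contradiction.
  U = False:
    propagation gives R=False, T=False, Q=True; an empty clause results — contradiction.
S = False:
  T = True:
    propagation gives R=False, Q=True, U=False; an empty clause results — contradiction.
  T = False:
    propagation gives U=True, Q=False; an empty clause results — contradiction.
Every branch closes, so no satisfying assignment exists.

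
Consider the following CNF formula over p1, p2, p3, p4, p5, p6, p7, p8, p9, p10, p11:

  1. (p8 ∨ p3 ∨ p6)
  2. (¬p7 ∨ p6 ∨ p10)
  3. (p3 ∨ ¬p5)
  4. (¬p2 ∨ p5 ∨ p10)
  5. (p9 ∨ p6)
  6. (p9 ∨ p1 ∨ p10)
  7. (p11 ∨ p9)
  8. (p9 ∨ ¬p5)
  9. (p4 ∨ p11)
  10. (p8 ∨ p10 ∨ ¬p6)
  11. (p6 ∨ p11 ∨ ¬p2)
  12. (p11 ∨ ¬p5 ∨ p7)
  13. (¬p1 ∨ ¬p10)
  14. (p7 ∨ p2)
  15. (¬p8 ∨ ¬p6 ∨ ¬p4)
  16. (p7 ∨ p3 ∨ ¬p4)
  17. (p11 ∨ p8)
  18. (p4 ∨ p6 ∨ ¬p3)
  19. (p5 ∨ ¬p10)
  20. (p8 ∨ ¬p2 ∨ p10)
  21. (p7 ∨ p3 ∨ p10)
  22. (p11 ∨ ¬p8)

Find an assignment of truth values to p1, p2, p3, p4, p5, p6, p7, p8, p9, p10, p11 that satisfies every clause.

p1=T, p2=F, p3=F, p4=F, p5=F, p6=T, p7=T, p8=T, p9=T, p10=F, p11=T

Check each clause:
  1. (p8 ∨ p3 ∨ p6) — p8 is true.
  2. (¬p7 ∨ p6 ∨ p10) — p6 is true.
  3. (p3 ∨ ¬p5) — ¬p5 is true.
  4. (p5 ∨ ¬p2 ∨ p10) — ¬p2 is true.
  5. (p9 ∨ p6) — p9 is true.
  6. (p10 ∨ p9 ∨ p1) — p1 is true.
  7. (p11 ∨ p9) — p9 is true.
  8. (p9 ∨ ¬p5) — p9 is true.
  9. (p11 ∨ p4) — p11 is true.
  10. (¬p6 ∨ p10 ∨ p8) — p8 is true.
  11. (¬p2 ∨ p6 ∨ p11) — p11 is true.
  12. (p7 ∨ p11 ∨ ¬p5) — ¬p5 is true.
  13. (¬p10 ∨ ¬p1) — ¬p10 is true.
  14. (p2 ∨ p7) — p7 is true.
  15. (¬p6 ∨ ¬p4 ∨ ¬p8) — ¬p4 is true.
  16. (p7 ∨ p3 ∨ ¬p4) — ¬p4 is true.
  17. (p11 ∨ p8) — p8 is true.
  18. (p6 ∨ ¬p3 ∨ p4) — ¬p3 is true.
  19. (¬p10 ∨ p5) — ¬p10 is true.
  20. (p8 ∨ p10 ∨ ¬p2) — p8 is true.
  21. (p10 ∨ p3 ∨ p7) — p7 is true.
  22. (p11 ∨ ¬p8) — p11 is true.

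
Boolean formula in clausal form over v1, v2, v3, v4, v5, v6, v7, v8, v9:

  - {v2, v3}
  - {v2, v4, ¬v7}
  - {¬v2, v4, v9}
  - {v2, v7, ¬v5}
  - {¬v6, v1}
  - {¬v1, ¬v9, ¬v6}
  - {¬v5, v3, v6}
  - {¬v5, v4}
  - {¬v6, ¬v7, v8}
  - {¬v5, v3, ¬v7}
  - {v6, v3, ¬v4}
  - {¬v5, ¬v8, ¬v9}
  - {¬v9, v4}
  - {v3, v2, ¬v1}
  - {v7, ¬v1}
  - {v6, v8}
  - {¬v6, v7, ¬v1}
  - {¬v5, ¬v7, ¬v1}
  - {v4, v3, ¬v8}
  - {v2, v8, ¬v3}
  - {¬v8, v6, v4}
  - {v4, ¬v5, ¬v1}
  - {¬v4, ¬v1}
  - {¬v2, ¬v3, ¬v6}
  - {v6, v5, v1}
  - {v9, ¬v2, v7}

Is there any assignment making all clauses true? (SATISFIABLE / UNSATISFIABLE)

SATISFIABLE

Set v1 = False and propagate.
  then v6 is forced to False.
  then v8 is forced to True.
  then v4 is forced to True.
  then v3 is forced to True.
  then v5 is forced to True.
  then v9 is forced to False.
Set v2 = True and propagate.
  then v7 is forced to True.
Every clause has at least one true literal under this assignment.
So v1=False, v2=True, v3=True, v4=True, v5=True, v6=False, v7=True, v8=True, v9=False is a satisfying assignment.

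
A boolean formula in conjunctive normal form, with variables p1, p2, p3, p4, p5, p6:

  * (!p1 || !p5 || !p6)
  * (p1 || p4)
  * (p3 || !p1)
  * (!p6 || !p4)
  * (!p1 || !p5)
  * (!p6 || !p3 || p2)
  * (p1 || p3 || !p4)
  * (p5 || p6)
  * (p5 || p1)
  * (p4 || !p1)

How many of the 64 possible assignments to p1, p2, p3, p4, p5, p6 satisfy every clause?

2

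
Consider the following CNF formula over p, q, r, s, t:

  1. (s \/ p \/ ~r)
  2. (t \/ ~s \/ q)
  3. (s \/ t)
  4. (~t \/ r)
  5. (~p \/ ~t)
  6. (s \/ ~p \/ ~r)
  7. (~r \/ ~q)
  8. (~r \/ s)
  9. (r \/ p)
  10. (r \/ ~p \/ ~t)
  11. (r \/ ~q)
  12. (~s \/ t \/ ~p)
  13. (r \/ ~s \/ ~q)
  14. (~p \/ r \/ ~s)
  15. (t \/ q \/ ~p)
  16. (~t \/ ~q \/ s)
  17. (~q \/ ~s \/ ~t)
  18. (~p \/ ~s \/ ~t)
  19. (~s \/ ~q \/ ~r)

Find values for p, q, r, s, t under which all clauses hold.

p=False  q=False  r=True  s=True  t=True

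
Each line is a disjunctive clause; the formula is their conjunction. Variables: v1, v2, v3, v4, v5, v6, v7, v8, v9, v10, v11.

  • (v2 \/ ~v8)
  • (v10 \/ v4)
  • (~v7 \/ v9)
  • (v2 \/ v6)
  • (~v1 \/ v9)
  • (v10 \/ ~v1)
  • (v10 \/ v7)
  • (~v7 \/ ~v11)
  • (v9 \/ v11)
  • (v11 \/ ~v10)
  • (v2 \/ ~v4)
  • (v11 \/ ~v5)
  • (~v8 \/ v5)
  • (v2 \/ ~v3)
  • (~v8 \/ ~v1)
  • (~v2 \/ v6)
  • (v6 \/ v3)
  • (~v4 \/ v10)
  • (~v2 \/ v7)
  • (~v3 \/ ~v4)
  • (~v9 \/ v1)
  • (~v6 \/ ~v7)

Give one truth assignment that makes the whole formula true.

Pure literal: v8 appears only negated; assign v8 = False.
Branch on v1: take v1 = True.
  then v9 is forced to True.
  then v10 is forced to True.
  then v11 is forced to True.
  then v7 is forced to False.
  then v2 is forced to False.
  then v6 is forced to True.
  then v4 is forced to False.
  then v3 is forced to False.
v5 is now unconstrained; take v5 = True.
Check each clause:
  1. (~v8 \/ v2) — ~v8 is true.
  2. (v4 \/ v10) — v10 is true.
  3. (v9 \/ ~v7) — ~v7 is true.
  4. (v2 \/ v6) — v6 is true.
  5. (v9 \/ ~v1) — v9 is true.
  6. (~v1 \/ v10) — v10 is true.
  7. (v7 \/ v10) — v10 is true.
  8. (~v7 \/ ~v11) — ~v7 is true.
  9. (v9 \/ v11) — v9 is true.
  10. (~v10 \/ v11) — v11 is true.
  11. (v2 \/ ~v4) — ~v4 is true.
  12. (~v5 \/ v11) — v11 is true.
  13. (~v8 \/ v5) — ~v8 is true.
  14. (v2 \/ ~v3) — ~v3 is true.
  15. (~v8 \/ ~v1) — ~v8 is true.
  16. (~v2 \/ v6) — ~v2 is true.
  17. (v3 \/ v6) — v6 is true.
  18. (~v4 \/ v10) — v10 is true.
  19. (~v2 \/ v7) — ~v2 is true.
  20. (~v3 \/ ~v4) — ~v4 is true.
  21. (~v9 \/ v1) — v1 is true.
  22. (~v6 \/ ~v7) — ~v7 is true.

v1=True, v2=False, v3=False, v4=False, v5=True, v6=True, v7=False, v8=False, v9=True, v10=True, v11=True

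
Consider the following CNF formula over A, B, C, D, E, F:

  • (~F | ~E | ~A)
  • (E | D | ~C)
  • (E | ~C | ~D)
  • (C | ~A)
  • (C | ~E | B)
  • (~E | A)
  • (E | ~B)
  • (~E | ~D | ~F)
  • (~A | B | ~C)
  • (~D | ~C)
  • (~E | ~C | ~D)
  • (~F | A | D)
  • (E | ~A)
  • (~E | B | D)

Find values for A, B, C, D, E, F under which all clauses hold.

A=False, B=False, C=False, D=True, E=False, F=True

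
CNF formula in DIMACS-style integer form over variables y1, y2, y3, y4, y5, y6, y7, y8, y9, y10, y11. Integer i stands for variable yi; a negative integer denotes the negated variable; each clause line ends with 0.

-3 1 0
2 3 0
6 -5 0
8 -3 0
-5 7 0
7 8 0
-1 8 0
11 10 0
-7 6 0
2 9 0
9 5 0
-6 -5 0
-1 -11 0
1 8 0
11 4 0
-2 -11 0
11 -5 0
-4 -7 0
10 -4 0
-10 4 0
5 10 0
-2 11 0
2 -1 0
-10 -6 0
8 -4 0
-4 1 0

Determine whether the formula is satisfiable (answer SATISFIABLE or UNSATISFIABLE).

UNSATISFIABLE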